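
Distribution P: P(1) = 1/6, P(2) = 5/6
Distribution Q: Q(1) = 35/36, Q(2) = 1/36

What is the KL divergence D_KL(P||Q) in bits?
3.6650 bits

D_KL(P||Q) = Σ P(x) log₂(P(x)/Q(x))

Computing term by term:
  P(1)·log₂(P(1)/Q(1)) = (1/6)·log₂((1/6)/(35/36)) = -0.42405
  P(2)·log₂(P(2)/Q(2)) = (5/6)·log₂((5/6)/(1/36)) = 4.08908

D_KL(P||Q) = -0.42405 + 4.08908 = 3.66503 ≈ 3.6650 bits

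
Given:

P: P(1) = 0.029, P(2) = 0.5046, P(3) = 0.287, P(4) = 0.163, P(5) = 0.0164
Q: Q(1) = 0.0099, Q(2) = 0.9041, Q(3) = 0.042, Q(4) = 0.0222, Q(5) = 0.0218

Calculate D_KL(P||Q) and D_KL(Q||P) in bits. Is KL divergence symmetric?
D_KL(P||Q) = 0.8783 bits, D_KL(Q||P) = 0.5740 bits. No, KL divergence is not symmetric.

D_KL(P||Q) = Σ P(x) log₂(P(x)/Q(x))

Computing term by term:
  P(1)·log₂(P(1)/Q(1)) = 0.029·log₂(0.029/0.0099) = 0.04497
  P(2)·log₂(P(2)/Q(2)) = 0.5046·log₂(0.5046/0.9041) = -0.42454
  P(3)·log₂(P(3)/Q(3)) = 0.287·log₂(0.287/0.042) = 0.79573
  P(4)·log₂(P(4)/Q(4)) = 0.163·log₂(0.163/0.0222) = 0.46883
  P(5)·log₂(P(5)/Q(5)) = 0.0164·log₂(0.0164/0.0218) = -0.00673

D_KL(P||Q) = 0.04497 - 0.42454 + 0.79573 + 0.46883 - 0.00673 = 0.87826 ≈ 0.8783 bits

D_KL(Q||P) = Σ Q(x) log₂(Q(x)/P(x))

Computing term by term:
  Q(1)·log₂(Q(1)/P(1)) = 0.0099·log₂(0.0099/0.029) = -0.01535
  Q(2)·log₂(Q(2)/P(2)) = 0.9041·log₂(0.9041/0.5046) = 0.76066
  Q(3)·log₂(Q(3)/P(3)) = 0.042·log₂(0.042/0.287) = -0.11645
  Q(4)·log₂(Q(4)/P(4)) = 0.0222·log₂(0.0222/0.163) = -0.06385
  Q(5)·log₂(Q(5)/P(5)) = 0.0218·log₂(0.0218/0.0164) = 0.00895

D_KL(Q||P) = -0.01535 + 0.76066 - 0.11645 - 0.06385 + 0.00895 = 0.57396 ≈ 0.5740 bits

These are NOT equal (difference: 0.3043 bits). KL divergence is asymmetric: D_KL(P||Q) ≠ D_KL(Q||P) in general.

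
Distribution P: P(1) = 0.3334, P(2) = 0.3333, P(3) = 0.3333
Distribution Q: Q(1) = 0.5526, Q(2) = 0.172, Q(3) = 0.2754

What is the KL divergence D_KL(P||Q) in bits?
0.1668 bits

D_KL(P||Q) = Σ P(x) log₂(P(x)/Q(x))

Computing term by term:
  P(1)·log₂(P(1)/Q(1)) = 0.3334·log₂(0.3334/0.5526) = -0.24304
  P(2)·log₂(P(2)/Q(2)) = 0.3333·log₂(0.3333/0.172) = 0.31811
  P(3)·log₂(P(3)/Q(3)) = 0.3333·log₂(0.3333/0.2754) = 0.09176

D_KL(P||Q) = -0.24304 + 0.31811 + 0.09176 = 0.16683 ≈ 0.1668 bits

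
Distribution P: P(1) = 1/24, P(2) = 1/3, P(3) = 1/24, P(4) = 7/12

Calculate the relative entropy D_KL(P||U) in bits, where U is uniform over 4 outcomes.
0.6360 bits

U(i) = 1/4 for all i

D_KL(P||U) = Σ P(x) log₂(P(x) / (1/4))
           = Σ P(x) log₂(P(x)) + log₂(4)
           = log₂(4) - H(P)

H(P) = -Σ P(x) log₂(P(x)):
  -P(1)·log₂(P(1)) = -(1/24)·log₂(1/24) = 0.19104
  -P(2)·log₂(P(2)) = -(1/3)·log₂(1/3) = 0.52832
  -P(3)·log₂(P(3)) = -(1/24)·log₂(1/24) = 0.19104
  -P(4)·log₂(P(4)) = -(7/12)·log₂(7/12) = 0.45360
H(P) = 0.19104 + 0.52832 + 0.19104 + 0.45360 = 1.36400 bits

log₂(4) = 2.00000 bits

D_KL(P||U) = 2.00000 - 1.36400 = 0.63600 ≈ 0.6360 bits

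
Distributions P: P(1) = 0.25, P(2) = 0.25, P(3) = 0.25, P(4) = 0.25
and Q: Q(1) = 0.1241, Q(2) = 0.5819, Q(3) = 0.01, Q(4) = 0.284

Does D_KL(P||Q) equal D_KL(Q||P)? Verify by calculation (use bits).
D_KL(P||Q) = 1.0629 bits, D_KL(Q||P) = 0.5897 bits. No — D_KL(P||Q) ≠ D_KL(Q||P) for this pair.

D_KL(P||Q) = Σ P(x) log₂(P(x)/Q(x))

Computing term by term:
  P(1)·log₂(P(1)/Q(1)) = 0.25·log₂(0.25/0.1241) = 0.25261
  P(2)·log₂(P(2)/Q(2)) = 0.25·log₂(0.25/0.5819) = -0.30471
  P(3)·log₂(P(3)/Q(3)) = 0.25·log₂(0.25/0.01) = 1.16096
  P(4)·log₂(P(4)/Q(4)) = 0.25·log₂(0.25/0.284) = -0.04599

D_KL(P||Q) = 0.25261 - 0.30471 + 1.16096 - 0.04599 = 1.06287 ≈ 1.0629 bits

D_KL(Q||P) = Σ Q(x) log₂(Q(x)/P(x))

Computing term by term:
  Q(1)·log₂(Q(1)/P(1)) = 0.1241·log₂(0.1241/0.25) = -0.12539
  Q(2)·log₂(Q(2)/P(2)) = 0.5819·log₂(0.5819/0.25) = 0.70924
  Q(3)·log₂(Q(3)/P(3)) = 0.01·log₂(0.01/0.25) = -0.04644
  Q(4)·log₂(Q(4)/P(4)) = 0.284·log₂(0.284/0.25) = 0.05225

D_KL(Q||P) = -0.12539 + 0.70924 - 0.04644 + 0.05225 = 0.58966 ≈ 0.5897 bits

These are NOT equal (difference: 0.4732 bits). KL divergence is asymmetric: D_KL(P||Q) ≠ D_KL(Q||P) in general.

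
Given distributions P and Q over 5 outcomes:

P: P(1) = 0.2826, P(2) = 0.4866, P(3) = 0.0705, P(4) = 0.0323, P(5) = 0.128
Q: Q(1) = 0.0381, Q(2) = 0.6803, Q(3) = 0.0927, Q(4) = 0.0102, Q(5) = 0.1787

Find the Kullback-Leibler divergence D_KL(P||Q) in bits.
0.5460 bits

D_KL(P||Q) = Σ P(x) log₂(P(x)/Q(x))

Computing term by term:
  P(1)·log₂(P(1)/Q(1)) = 0.2826·log₂(0.2826/0.0381) = 0.81697
  P(2)·log₂(P(2)/Q(2)) = 0.4866·log₂(0.4866/0.6803) = -0.23524
  P(3)·log₂(P(3)/Q(3)) = 0.0705·log₂(0.0705/0.0927) = -0.02784
  P(4)·log₂(P(4)/Q(4)) = 0.0323·log₂(0.0323/0.0102) = 0.05371
  P(5)·log₂(P(5)/Q(5)) = 0.128·log₂(0.128/0.1787) = -0.06162

D_KL(P||Q) = 0.81697 - 0.23524 - 0.02784 + 0.05371 - 0.06162 = 0.54598 ≈ 0.5460 bits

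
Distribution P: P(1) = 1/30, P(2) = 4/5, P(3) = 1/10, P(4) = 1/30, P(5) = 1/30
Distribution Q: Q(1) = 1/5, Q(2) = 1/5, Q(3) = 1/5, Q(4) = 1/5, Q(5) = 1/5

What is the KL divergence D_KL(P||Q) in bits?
1.2415 bits

D_KL(P||Q) = Σ P(x) log₂(P(x)/Q(x))

Computing term by term:
  P(1)·log₂(P(1)/Q(1)) = (1/30)·log₂((1/30)/(1/5)) = -0.08617
  P(2)·log₂(P(2)/Q(2)) = (4/5)·log₂((4/5)/(1/5)) = 1.60000
  P(3)·log₂(P(3)/Q(3)) = (1/10)·log₂((1/10)/(1/5)) = -0.10000
  P(4)·log₂(P(4)/Q(4)) = (1/30)·log₂((1/30)/(1/5)) = -0.08617
  P(5)·log₂(P(5)/Q(5)) = (1/30)·log₂((1/30)/(1/5)) = -0.08617

D_KL(P||Q) = -0.08617 + 1.60000 - 0.10000 - 0.08617 - 0.08617 = 1.24149 ≈ 1.2415 bits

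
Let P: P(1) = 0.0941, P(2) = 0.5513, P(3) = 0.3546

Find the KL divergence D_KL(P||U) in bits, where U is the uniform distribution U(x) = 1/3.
0.2601 bits

U(i) = 1/3 for all i

D_KL(P||U) = Σ P(x) log₂(P(x) / (1/3))
           = Σ P(x) log₂(P(x)) + log₂(3)
           = log₂(3) - H(P)

H(P) = -Σ P(x) log₂(P(x)):
  -P(1)·log₂(P(1)) = -(0.0941)·log₂(0.0941) = 0.32085
  -P(2)·log₂(P(2)) = -(0.5513)·log₂(0.5513) = 0.47362
  -P(3)·log₂(P(3)) = -(0.3546)·log₂(0.3546) = 0.53039
H(P) = 0.32085 + 0.47362 + 0.53039 = 1.32486 bits

log₂(3) = 1.58496 bits

D_KL(P||U) = 1.58496 - 1.32486 = 0.26010 ≈ 0.2601 bits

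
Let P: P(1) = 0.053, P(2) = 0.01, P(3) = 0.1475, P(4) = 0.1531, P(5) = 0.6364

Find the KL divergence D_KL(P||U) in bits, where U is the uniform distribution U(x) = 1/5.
0.7942 bits

U(i) = 1/5 for all i

D_KL(P||U) = Σ P(x) log₂(P(x) / (1/5))
           = Σ P(x) log₂(P(x)) + log₂(5)
           = log₂(5) - H(P)

H(P) = -Σ P(x) log₂(P(x)):
  -P(1)·log₂(P(1)) = -(0.053)·log₂(0.053) = 0.22461
  -P(2)·log₂(P(2)) = -(0.01)·log₂(0.01) = 0.06644
  -P(3)·log₂(P(3)) = -(0.1475)·log₂(0.1475) = 0.40728
  -P(4)·log₂(P(4)) = -(0.1531)·log₂(0.1531) = 0.41451
  -P(5)·log₂(P(5)) = -(0.6364)·log₂(0.6364) = 0.41493
H(P) = 0.22461 + 0.06644 + 0.40728 + 0.41451 + 0.41493 = 1.52777 bits

log₂(5) = 2.32193 bits

D_KL(P||U) = 2.32193 - 1.52777 = 0.79416 ≈ 0.7942 bits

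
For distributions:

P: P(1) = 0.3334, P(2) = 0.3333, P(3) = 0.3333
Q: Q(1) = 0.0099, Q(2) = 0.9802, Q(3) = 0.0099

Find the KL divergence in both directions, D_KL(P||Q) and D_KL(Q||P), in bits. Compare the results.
D_KL(P||Q) = 2.8638 bits, D_KL(Q||P) = 1.4250 bits. D_KL(P||Q) is larger than D_KL(Q||P) by 1.4388 bits; the two directions differ.

D_KL(P||Q) = Σ P(x) log₂(P(x)/Q(x))

Computing term by term:
  P(1)·log₂(P(1)/Q(1)) = 0.3334·log₂(0.3334/0.0099) = 1.69157
  P(2)·log₂(P(2)/Q(2)) = 0.3333·log₂(0.3333/0.9802) = -0.51870
  P(3)·log₂(P(3)/Q(3)) = 0.3333·log₂(0.3333/0.0099) = 1.69091

D_KL(P||Q) = 1.69157 - 0.51870 + 1.69091 = 2.86378 ≈ 2.8638 bits

D_KL(Q||P) = Σ Q(x) log₂(Q(x)/P(x))

Computing term by term:
  Q(1)·log₂(Q(1)/P(1)) = 0.0099·log₂(0.0099/0.3334) = -0.05023
  Q(2)·log₂(Q(2)/P(2)) = 0.9802·log₂(0.9802/0.3333) = 1.52544
  Q(3)·log₂(Q(3)/P(3)) = 0.0099·log₂(0.0099/0.3333) = -0.05023

D_KL(Q||P) = -0.05023 + 1.52544 - 0.05023 = 1.42498 ≈ 1.4250 bits

These are NOT equal (difference: 1.4388 bits). KL divergence is asymmetric: D_KL(P||Q) ≠ D_KL(Q||P) in general.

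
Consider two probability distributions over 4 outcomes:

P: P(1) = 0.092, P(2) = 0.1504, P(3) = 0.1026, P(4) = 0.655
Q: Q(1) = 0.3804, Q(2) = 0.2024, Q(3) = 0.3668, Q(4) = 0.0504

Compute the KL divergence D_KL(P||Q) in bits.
1.9821 bits

D_KL(P||Q) = Σ P(x) log₂(P(x)/Q(x))

Computing term by term:
  P(1)·log₂(P(1)/Q(1)) = 0.092·log₂(0.092/0.3804) = -0.18840
  P(2)·log₂(P(2)/Q(2)) = 0.1504·log₂(0.1504/0.2024) = -0.06443
  P(3)·log₂(P(3)/Q(3)) = 0.1026·log₂(0.1026/0.3668) = -0.18857
  P(4)·log₂(P(4)/Q(4)) = 0.655·log₂(0.655/0.0504) = 2.42350

D_KL(P||Q) = -0.18840 - 0.06443 - 0.18857 + 2.42350 = 1.98210 ≈ 1.9821 bits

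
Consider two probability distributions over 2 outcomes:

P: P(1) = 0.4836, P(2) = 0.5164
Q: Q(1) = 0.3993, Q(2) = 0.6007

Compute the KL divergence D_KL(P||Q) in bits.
0.0210 bits

D_KL(P||Q) = Σ P(x) log₂(P(x)/Q(x))

Computing term by term:
  P(1)·log₂(P(1)/Q(1)) = 0.4836·log₂(0.4836/0.3993) = 0.13364
  P(2)·log₂(P(2)/Q(2)) = 0.5164·log₂(0.5164/0.6007) = -0.11266

D_KL(P||Q) = 0.13364 - 0.11266 = 0.02098 ≈ 0.0210 bits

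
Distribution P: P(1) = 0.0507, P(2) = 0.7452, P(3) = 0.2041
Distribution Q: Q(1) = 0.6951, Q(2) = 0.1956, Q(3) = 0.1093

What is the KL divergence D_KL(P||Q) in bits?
1.4304 bits

D_KL(P||Q) = Σ P(x) log₂(P(x)/Q(x))

Computing term by term:
  P(1)·log₂(P(1)/Q(1)) = 0.0507·log₂(0.0507/0.6951) = -0.19150
  P(2)·log₂(P(2)/Q(2)) = 0.7452·log₂(0.7452/0.1956) = 1.43803
  P(3)·log₂(P(3)/Q(3)) = 0.2041·log₂(0.2041/0.1093) = 0.18389

D_KL(P||Q) = -0.19150 + 1.43803 + 0.18389 = 1.43042 ≈ 1.4304 bits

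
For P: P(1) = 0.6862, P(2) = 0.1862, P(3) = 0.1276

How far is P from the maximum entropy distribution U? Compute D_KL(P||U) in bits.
0.3816 bits

U(i) = 1/3 for all i

D_KL(P||U) = Σ P(x) log₂(P(x) / (1/3))
           = Σ P(x) log₂(P(x)) + log₂(3)
           = log₂(3) - H(P)

H(P) = -Σ P(x) log₂(P(x)):
  -P(1)·log₂(P(1)) = -(0.6862)·log₂(0.6862) = 0.37281
  -P(2)·log₂(P(2)) = -(0.1862)·log₂(0.1862) = 0.45155
  -P(3)·log₂(P(3)) = -(0.1276)·log₂(0.1276) = 0.37901
H(P) = 0.37281 + 0.45155 + 0.37901 = 1.20337 bits

log₂(3) = 1.58496 bits

D_KL(P||U) = 1.58496 - 1.20337 = 0.38159 ≈ 0.3816 bits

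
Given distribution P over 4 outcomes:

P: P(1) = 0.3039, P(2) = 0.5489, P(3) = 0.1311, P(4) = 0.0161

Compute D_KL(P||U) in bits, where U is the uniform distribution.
0.5226 bits

U(i) = 1/4 for all i

D_KL(P||U) = Σ P(x) log₂(P(x) / (1/4))
           = Σ P(x) log₂(P(x)) + log₂(4)
           = log₂(4) - H(P)

H(P) = -Σ P(x) log₂(P(x)):
  -P(1)·log₂(P(1)) = -(0.3039)·log₂(0.3039) = 0.52220
  -P(2)·log₂(P(2)) = -(0.5489)·log₂(0.5489) = 0.47501
  -P(3)·log₂(P(3)) = -(0.1311)·log₂(0.1311) = 0.38429
  -P(4)·log₂(P(4)) = -(0.0161)·log₂(0.0161) = 0.09590
H(P) = 0.52220 + 0.47501 + 0.38429 + 0.09590 = 1.47740 bits

log₂(4) = 2.00000 bits

D_KL(P||U) = 2.00000 - 1.47740 = 0.52260 ≈ 0.5226 bits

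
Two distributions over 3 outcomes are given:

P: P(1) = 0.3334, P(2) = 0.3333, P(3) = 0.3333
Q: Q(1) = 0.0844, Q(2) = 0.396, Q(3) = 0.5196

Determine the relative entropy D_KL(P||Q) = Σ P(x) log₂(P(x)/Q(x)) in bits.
0.3644 bits

D_KL(P||Q) = Σ P(x) log₂(P(x)/Q(x))

Computing term by term:
  P(1)·log₂(P(1)/Q(1)) = 0.3334·log₂(0.3334/0.0844) = 0.66078
  P(2)·log₂(P(2)/Q(2)) = 0.3333·log₂(0.3333/0.396) = -0.08288
  P(3)·log₂(P(3)/Q(3)) = 0.3333·log₂(0.3333/0.5196) = -0.21351

D_KL(P||Q) = 0.66078 - 0.08288 - 0.21351 = 0.36439 ≈ 0.3644 bits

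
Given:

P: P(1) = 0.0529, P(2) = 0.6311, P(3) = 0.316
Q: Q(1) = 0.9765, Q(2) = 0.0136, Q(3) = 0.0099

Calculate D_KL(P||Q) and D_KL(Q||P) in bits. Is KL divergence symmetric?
D_KL(P||Q) = 4.8502 bits, D_KL(Q||P) = 3.9827 bits. No, KL divergence is not symmetric.

D_KL(P||Q) = Σ P(x) log₂(P(x)/Q(x))

Computing term by term:
  P(1)·log₂(P(1)/Q(1)) = 0.0529·log₂(0.0529/0.9765) = -0.22251
  P(2)·log₂(P(2)/Q(2)) = 0.6311·log₂(0.6311/0.0136) = 3.49389
  P(3)·log₂(P(3)/Q(3)) = 0.316·log₂(0.316/0.0099) = 1.57885

D_KL(P||Q) = -0.22251 + 3.49389 + 1.57885 = 4.85023 ≈ 4.8502 bits

D_KL(Q||P) = Σ Q(x) log₂(Q(x)/P(x))

Computing term by term:
  Q(1)·log₂(Q(1)/P(1)) = 0.9765·log₂(0.9765/0.0529) = 4.10743
  Q(2)·log₂(Q(2)/P(2)) = 0.0136·log₂(0.0136/0.6311) = -0.07529
  Q(3)·log₂(Q(3)/P(3)) = 0.0099·log₂(0.0099/0.316) = -0.04946

D_KL(Q||P) = 4.10743 - 0.07529 - 0.04946 = 3.98268 ≈ 3.9827 bits

These are NOT equal (difference: 0.8675 bits). KL divergence is asymmetric: D_KL(P||Q) ≠ D_KL(Q||P) in general.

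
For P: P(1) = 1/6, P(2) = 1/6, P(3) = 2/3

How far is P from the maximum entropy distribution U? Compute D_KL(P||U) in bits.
0.3333 bits

U(i) = 1/3 for all i

D_KL(P||U) = Σ P(x) log₂(P(x) / (1/3))
           = Σ P(x) log₂(P(x)) + log₂(3)
           = log₂(3) - H(P)

H(P) = -Σ P(x) log₂(P(x)):
  -P(1)·log₂(P(1)) = -(1/6)·log₂(1/6) = 0.43083
  -P(2)·log₂(P(2)) = -(1/6)·log₂(1/6) = 0.43083
  -P(3)·log₂(P(3)) = -(2/3)·log₂(2/3) = 0.38998
H(P) = 0.43083 + 0.43083 + 0.38998 = 1.25164 bits

log₂(3) = 1.58496 bits

D_KL(P||U) = 1.58496 - 1.25164 = 0.33332 ≈ 0.3333 bits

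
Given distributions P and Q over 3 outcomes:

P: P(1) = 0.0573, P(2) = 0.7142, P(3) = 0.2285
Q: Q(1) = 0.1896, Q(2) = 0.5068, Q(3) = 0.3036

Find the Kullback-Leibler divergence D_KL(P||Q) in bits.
0.1609 bits

D_KL(P||Q) = Σ P(x) log₂(P(x)/Q(x))

Computing term by term:
  P(1)·log₂(P(1)/Q(1)) = 0.0573·log₂(0.0573/0.1896) = -0.09892
  P(2)·log₂(P(2)/Q(2)) = 0.7142·log₂(0.7142/0.5068) = 0.35347
  P(3)·log₂(P(3)/Q(3)) = 0.2285·log₂(0.2285/0.3036) = -0.09368

D_KL(P||Q) = -0.09892 + 0.35347 - 0.09368 = 0.16087 ≈ 0.1609 bits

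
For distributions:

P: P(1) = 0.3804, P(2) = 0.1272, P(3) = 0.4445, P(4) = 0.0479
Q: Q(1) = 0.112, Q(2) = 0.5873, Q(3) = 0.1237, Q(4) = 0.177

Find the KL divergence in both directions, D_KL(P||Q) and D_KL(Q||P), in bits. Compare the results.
D_KL(P||Q) = 1.1202 bits, D_KL(Q||P) = 1.2041 bits. D_KL(Q||P) is larger than D_KL(P||Q) by 0.0839 bits; the two directions differ.

D_KL(P||Q) = Σ P(x) log₂(P(x)/Q(x))

Computing term by term:
  P(1)·log₂(P(1)/Q(1)) = 0.3804·log₂(0.3804/0.112) = 0.67103
  P(2)·log₂(P(2)/Q(2)) = 0.1272·log₂(0.1272/0.5873) = -0.28073
  P(3)·log₂(P(3)/Q(3)) = 0.4445·log₂(0.4445/0.1237) = 0.82025
  P(4)·log₂(P(4)/Q(4)) = 0.0479·log₂(0.0479/0.177) = -0.09032

D_KL(P||Q) = 0.67103 - 0.28073 + 0.82025 - 0.09032 = 1.12023 ≈ 1.1202 bits

D_KL(Q||P) = Σ Q(x) log₂(Q(x)/P(x))

Computing term by term:
  Q(1)·log₂(Q(1)/P(1)) = 0.112·log₂(0.112/0.3804) = -0.19757
  Q(2)·log₂(Q(2)/P(2)) = 0.5873·log₂(0.5873/0.1272) = 1.29617
  Q(3)·log₂(Q(3)/P(3)) = 0.1237·log₂(0.1237/0.4445) = -0.22827
  Q(4)·log₂(Q(4)/P(4)) = 0.177·log₂(0.177/0.0479) = 0.33376

D_KL(Q||P) = -0.19757 + 1.29617 - 0.22827 + 0.33376 = 1.20409 ≈ 1.2041 bits

These are NOT equal (difference: 0.0839 bits). KL divergence is asymmetric: D_KL(P||Q) ≠ D_KL(Q||P) in general.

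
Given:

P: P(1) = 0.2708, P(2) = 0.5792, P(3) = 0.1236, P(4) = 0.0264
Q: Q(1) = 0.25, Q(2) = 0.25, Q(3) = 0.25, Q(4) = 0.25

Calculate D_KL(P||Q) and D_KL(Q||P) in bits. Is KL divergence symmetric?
D_KL(P||Q) = 0.5221 bits, D_KL(Q||P) = 0.7330 bits. No, KL divergence is not symmetric.

D_KL(P||Q) = Σ P(x) log₂(P(x)/Q(x))

Computing term by term:
  P(1)·log₂(P(1)/Q(1)) = 0.2708·log₂(0.2708/0.25) = 0.03122
  P(2)·log₂(P(2)/Q(2)) = 0.5792·log₂(0.5792/0.25) = 0.70207
  P(3)·log₂(P(3)/Q(3)) = 0.1236·log₂(0.1236/0.25) = -0.12561
  P(4)·log₂(P(4)/Q(4)) = 0.0264·log₂(0.0264/0.25) = -0.08562

D_KL(P||Q) = 0.03122 + 0.70207 - 0.12561 - 0.08562 = 0.52206 ≈ 0.5221 bits

D_KL(Q||P) = Σ Q(x) log₂(Q(x)/P(x))

Computing term by term:
  Q(1)·log₂(Q(1)/P(1)) = 0.25·log₂(0.25/0.2708) = -0.02882
  Q(2)·log₂(Q(2)/P(2)) = 0.25·log₂(0.25/0.5792) = -0.30303
  Q(3)·log₂(Q(3)/P(3)) = 0.25·log₂(0.25/0.1236) = 0.25406
  Q(4)·log₂(Q(4)/P(4)) = 0.25·log₂(0.25/0.0264) = 0.81083

D_KL(Q||P) = -0.02882 - 0.30303 + 0.25406 + 0.81083 = 0.73304 ≈ 0.7330 bits

These are NOT equal (difference: 0.2109 bits). KL divergence is asymmetric: D_KL(P||Q) ≠ D_KL(Q||P) in general.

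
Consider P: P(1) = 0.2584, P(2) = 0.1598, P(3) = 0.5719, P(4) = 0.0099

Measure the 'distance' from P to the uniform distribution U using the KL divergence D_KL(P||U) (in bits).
0.5458 bits

U(i) = 1/4 for all i

D_KL(P||U) = Σ P(x) log₂(P(x) / (1/4))
           = Σ P(x) log₂(P(x)) + log₂(4)
           = log₂(4) - H(P)

H(P) = -Σ P(x) log₂(P(x)):
  -P(1)·log₂(P(1)) = -(0.2584)·log₂(0.2584) = 0.50448
  -P(2)·log₂(P(2)) = -(0.1598)·log₂(0.1598) = 0.42278
  -P(3)·log₂(P(3)) = -(0.5719)·log₂(0.5719) = 0.46105
  -P(4)·log₂(P(4)) = -(0.0099)·log₂(0.0099) = 0.06592
H(P) = 0.50448 + 0.42278 + 0.46105 + 0.06592 = 1.45423 bits

log₂(4) = 2.00000 bits

D_KL(P||U) = 2.00000 - 1.45423 = 0.54577 ≈ 0.5458 bits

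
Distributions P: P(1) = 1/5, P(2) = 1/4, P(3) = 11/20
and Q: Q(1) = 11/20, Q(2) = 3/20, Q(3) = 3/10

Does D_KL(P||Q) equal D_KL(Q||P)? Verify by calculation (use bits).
D_KL(P||Q) = 0.3733 bits, D_KL(Q||P) = 0.4298 bits. No — D_KL(P||Q) ≠ D_KL(Q||P) for this pair.

D_KL(P||Q) = Σ P(x) log₂(P(x)/Q(x))

Computing term by term:
  P(1)·log₂(P(1)/Q(1)) = (1/5)·log₂((1/5)/(11/20)) = -0.29189
  P(2)·log₂(P(2)/Q(2)) = (1/4)·log₂((1/4)/(3/20)) = 0.18424
  P(3)·log₂(P(3)/Q(3)) = (11/20)·log₂((11/20)/(3/10)) = 0.48096

D_KL(P||Q) = -0.29189 + 0.18424 + 0.48096 = 0.37331 ≈ 0.3733 bits

D_KL(Q||P) = Σ Q(x) log₂(Q(x)/P(x))

Computing term by term:
  Q(1)·log₂(Q(1)/P(1)) = (11/20)·log₂((11/20)/(1/5)) = 0.80269
  Q(2)·log₂(Q(2)/P(2)) = (3/20)·log₂((3/20)/(1/4)) = -0.11054
  Q(3)·log₂(Q(3)/P(3)) = (3/10)·log₂((3/10)/(11/20)) = -0.26234

D_KL(Q||P) = 0.80269 - 0.11054 - 0.26234 = 0.42981 ≈ 0.4298 bits

These are NOT equal (difference: 0.0565 bits). KL divergence is asymmetric: D_KL(P||Q) ≠ D_KL(Q||P) in general.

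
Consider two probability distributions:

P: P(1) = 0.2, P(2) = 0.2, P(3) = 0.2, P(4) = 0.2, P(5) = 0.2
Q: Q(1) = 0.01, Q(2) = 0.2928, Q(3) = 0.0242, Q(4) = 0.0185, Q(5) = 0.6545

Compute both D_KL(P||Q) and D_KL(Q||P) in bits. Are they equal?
D_KL(P||Q) = 1.7086 bits, D_KL(Q||P) = 1.1000 bits. No, they are not equal.

D_KL(P||Q) = Σ P(x) log₂(P(x)/Q(x))

Computing term by term:
  P(1)·log₂(P(1)/Q(1)) = 0.2·log₂(0.2/0.01) = 0.86439
  P(2)·log₂(P(2)/Q(2)) = 0.2·log₂(0.2/0.2928) = -0.10998
  P(3)·log₂(P(3)/Q(3)) = 0.2·log₂(0.2/0.0242) = 0.60938
  P(4)·log₂(P(4)/Q(4)) = 0.2·log₂(0.2/0.0185) = 0.68688
  P(5)·log₂(P(5)/Q(5)) = 0.2·log₂(0.2/0.6545) = -0.34208

D_KL(P||Q) = 0.86439 - 0.10998 + 0.60938 + 0.68688 - 0.34208 = 1.70859 ≈ 1.7086 bits

D_KL(Q||P) = Σ Q(x) log₂(Q(x)/P(x))

Computing term by term:
  Q(1)·log₂(Q(1)/P(1)) = 0.01·log₂(0.01/0.2) = -0.04322
  Q(2)·log₂(Q(2)/P(2)) = 0.2928·log₂(0.2928/0.2) = 0.16102
  Q(3)·log₂(Q(3)/P(3)) = 0.0242·log₂(0.0242/0.2) = -0.07374
  Q(4)·log₂(Q(4)/P(4)) = 0.0185·log₂(0.0185/0.2) = -0.06354
  Q(5)·log₂(Q(5)/P(5)) = 0.6545·log₂(0.6545/0.2) = 1.11945

D_KL(Q||P) = -0.04322 + 0.16102 - 0.07374 - 0.06354 + 1.11945 = 1.09997 ≈ 1.1000 bits

These are NOT equal (difference: 0.6086 bits). KL divergence is asymmetric: D_KL(P||Q) ≠ D_KL(Q||P) in general.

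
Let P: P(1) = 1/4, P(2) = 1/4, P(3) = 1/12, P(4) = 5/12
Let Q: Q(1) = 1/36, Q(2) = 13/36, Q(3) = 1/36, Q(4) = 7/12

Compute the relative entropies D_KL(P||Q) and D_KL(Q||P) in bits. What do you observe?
D_KL(P||Q) = 0.5897 bits, D_KL(Q||P) = 0.3427 bits. The two directions give different values (D_KL(P||Q) exceeds D_KL(Q||P) by 0.2470 bits): KL divergence is asymmetric.

D_KL(P||Q) = Σ P(x) log₂(P(x)/Q(x))

Computing term by term:
  P(1)·log₂(P(1)/Q(1)) = (1/4)·log₂((1/4)/(1/36)) = 0.79248
  P(2)·log₂(P(2)/Q(2)) = (1/4)·log₂((1/4)/(13/36)) = -0.13263
  P(3)·log₂(P(3)/Q(3)) = (1/12)·log₂((1/12)/(1/36)) = 0.13208
  P(4)·log₂(P(4)/Q(4)) = (5/12)·log₂((5/12)/(7/12)) = -0.20226

D_KL(P||Q) = 0.79248 - 0.13263 + 0.13208 - 0.20226 = 0.58967 ≈ 0.5897 bits

D_KL(Q||P) = Σ Q(x) log₂(Q(x)/P(x))

Computing term by term:
  Q(1)·log₂(Q(1)/P(1)) = (1/36)·log₂((1/36)/(1/4)) = -0.08805
  Q(2)·log₂(Q(2)/P(2)) = (13/36)·log₂((13/36)/(1/4)) = 0.19157
  Q(3)·log₂(Q(3)/P(3)) = (1/36)·log₂((1/36)/(1/12)) = -0.04403
  Q(4)·log₂(Q(4)/P(4)) = (7/12)·log₂((7/12)/(5/12)) = 0.28317

D_KL(Q||P) = -0.08805 + 0.19157 - 0.04403 + 0.28317 = 0.34266 ≈ 0.3427 bits

These are NOT equal (difference: 0.2470 bits). KL divergence is asymmetric: D_KL(P||Q) ≠ D_KL(Q||P) in general.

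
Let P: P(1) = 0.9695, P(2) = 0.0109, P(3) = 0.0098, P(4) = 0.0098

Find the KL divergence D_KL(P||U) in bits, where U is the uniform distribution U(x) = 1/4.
1.7548 bits

U(i) = 1/4 for all i

D_KL(P||U) = Σ P(x) log₂(P(x) / (1/4))
           = Σ P(x) log₂(P(x)) + log₂(4)
           = log₂(4) - H(P)

H(P) = -Σ P(x) log₂(P(x)):
  -P(1)·log₂(P(1)) = -(0.9695)·log₂(0.9695) = 0.04332
  -P(2)·log₂(P(2)) = -(0.0109)·log₂(0.0109) = 0.07106
  -P(3)·log₂(P(3)) = -(0.0098)·log₂(0.0098) = 0.06540
  -P(4)·log₂(P(4)) = -(0.0098)·log₂(0.0098) = 0.06540
H(P) = 0.04332 + 0.07106 + 0.06540 + 0.06540 = 0.24518 bits

log₂(4) = 2.00000 bits

D_KL(P||U) = 2.00000 - 0.24518 = 1.75482 ≈ 1.7548 bits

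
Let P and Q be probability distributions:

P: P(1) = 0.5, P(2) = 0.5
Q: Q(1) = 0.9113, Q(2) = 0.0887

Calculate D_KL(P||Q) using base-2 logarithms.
0.8145 bits

D_KL(P||Q) = Σ P(x) log₂(P(x)/Q(x))

Computing term by term:
  P(1)·log₂(P(1)/Q(1)) = 0.5·log₂(0.5/0.9113) = -0.43300
  P(2)·log₂(P(2)/Q(2)) = 0.5·log₂(0.5/0.0887) = 1.24746

D_KL(P||Q) = -0.43300 + 1.24746 = 0.81446 ≈ 0.8145 bits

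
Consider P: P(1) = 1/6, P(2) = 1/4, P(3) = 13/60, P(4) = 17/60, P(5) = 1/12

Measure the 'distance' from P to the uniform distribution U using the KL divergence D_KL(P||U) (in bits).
0.0988 bits

U(i) = 1/5 for all i

D_KL(P||U) = Σ P(x) log₂(P(x) / (1/5))
           = Σ P(x) log₂(P(x)) + log₂(5)
           = log₂(5) - H(P)

H(P) = -Σ P(x) log₂(P(x)):
  -P(1)·log₂(P(1)) = -(1/6)·log₂(1/6) = 0.43083
  -P(2)·log₂(P(2)) = -(1/4)·log₂(1/4) = 0.50000
  -P(3)·log₂(P(3)) = -(13/60)·log₂(13/60) = 0.47806
  -P(4)·log₂(P(4)) = -(17/60)·log₂(17/60) = 0.51550
  -P(5)·log₂(P(5)) = -(1/12)·log₂(1/12) = 0.29875
H(P) = 0.43083 + 0.50000 + 0.47806 + 0.51550 + 0.29875 = 2.22314 bits

log₂(5) = 2.32193 bits

D_KL(P||U) = 2.32193 - 2.22314 = 0.09879 ≈ 0.0988 bits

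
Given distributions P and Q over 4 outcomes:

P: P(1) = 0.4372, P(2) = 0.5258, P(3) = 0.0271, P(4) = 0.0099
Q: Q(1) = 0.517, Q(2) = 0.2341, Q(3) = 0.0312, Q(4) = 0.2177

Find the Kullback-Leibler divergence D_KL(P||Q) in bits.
0.4584 bits

D_KL(P||Q) = Σ P(x) log₂(P(x)/Q(x))

Computing term by term:
  P(1)·log₂(P(1)/Q(1)) = 0.4372·log₂(0.4372/0.517) = -0.10575
  P(2)·log₂(P(2)/Q(2)) = 0.5258·log₂(0.5258/0.2341) = 0.61381
  P(3)·log₂(P(3)/Q(3)) = 0.0271·log₂(0.0271/0.0312) = -0.00551
  P(4)·log₂(P(4)/Q(4)) = 0.0099·log₂(0.0099/0.2177) = -0.04414

D_KL(P||Q) = -0.10575 + 0.61381 - 0.00551 - 0.04414 = 0.45841 ≈ 0.4584 bits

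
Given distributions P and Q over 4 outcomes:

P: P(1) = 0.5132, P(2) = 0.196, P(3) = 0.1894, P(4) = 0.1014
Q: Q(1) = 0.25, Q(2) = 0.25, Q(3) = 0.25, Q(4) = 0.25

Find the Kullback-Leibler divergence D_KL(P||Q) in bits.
0.2558 bits

D_KL(P||Q) = Σ P(x) log₂(P(x)/Q(x))

Computing term by term:
  P(1)·log₂(P(1)/Q(1)) = 0.5132·log₂(0.5132/0.25) = 0.53249
  P(2)·log₂(P(2)/Q(2)) = 0.196·log₂(0.196/0.25) = -0.06881
  P(3)·log₂(P(3)/Q(3)) = 0.1894·log₂(0.1894/0.25) = -0.07585
  P(4)·log₂(P(4)/Q(4)) = 0.1014·log₂(0.1014/0.25) = -0.13201

D_KL(P||Q) = 0.53249 - 0.06881 - 0.07585 - 0.13201 = 0.25582 ≈ 0.2558 bits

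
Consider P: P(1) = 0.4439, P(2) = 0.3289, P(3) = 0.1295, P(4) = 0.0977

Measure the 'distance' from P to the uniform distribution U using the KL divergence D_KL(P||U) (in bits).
0.2425 bits

U(i) = 1/4 for all i

D_KL(P||U) = Σ P(x) log₂(P(x) / (1/4))
           = Σ P(x) log₂(P(x)) + log₂(4)
           = log₂(4) - H(P)

H(P) = -Σ P(x) log₂(P(x)):
  -P(1)·log₂(P(1)) = -(0.4439)·log₂(0.4439) = 0.52011
  -P(2)·log₂(P(2)) = -(0.3289)·log₂(0.3289) = 0.52765
  -P(3)·log₂(P(3)) = -(0.1295)·log₂(0.1295) = 0.38189
  -P(4)·log₂(P(4)) = -(0.0977)·log₂(0.0977) = 0.32783
H(P) = 0.52011 + 0.52765 + 0.38189 + 0.32783 = 1.75748 bits

log₂(4) = 2.00000 bits

D_KL(P||U) = 2.00000 - 1.75748 = 0.24252 ≈ 0.2425 bits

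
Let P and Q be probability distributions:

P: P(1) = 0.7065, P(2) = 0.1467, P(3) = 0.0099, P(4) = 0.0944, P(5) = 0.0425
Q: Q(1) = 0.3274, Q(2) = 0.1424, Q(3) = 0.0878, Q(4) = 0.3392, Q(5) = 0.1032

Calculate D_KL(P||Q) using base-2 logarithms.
0.5305 bits

D_KL(P||Q) = Σ P(x) log₂(P(x)/Q(x))

Computing term by term:
  P(1)·log₂(P(1)/Q(1)) = 0.7065·log₂(0.7065/0.3274) = 0.78396
  P(2)·log₂(P(2)/Q(2)) = 0.1467·log₂(0.1467/0.1424) = 0.00630
  P(3)·log₂(P(3)/Q(3)) = 0.0099·log₂(0.0099/0.0878) = -0.03117
  P(4)·log₂(P(4)/Q(4)) = 0.0944·log₂(0.0944/0.3392) = -0.17419
  P(5)·log₂(P(5)/Q(5)) = 0.0425·log₂(0.0425/0.1032) = -0.05440

D_KL(P||Q) = 0.78396 + 0.00630 - 0.03117 - 0.17419 - 0.05440 = 0.53050 ≈ 0.5305 bits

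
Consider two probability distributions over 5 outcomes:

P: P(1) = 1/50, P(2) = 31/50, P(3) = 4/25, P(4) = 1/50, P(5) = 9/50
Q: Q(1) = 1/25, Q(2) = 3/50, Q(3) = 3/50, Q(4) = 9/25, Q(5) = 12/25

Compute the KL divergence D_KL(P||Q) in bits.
1.9572 bits

D_KL(P||Q) = Σ P(x) log₂(P(x)/Q(x))

Computing term by term:
  P(1)·log₂(P(1)/Q(1)) = (1/50)·log₂((1/50)/(1/25)) = -0.02000
  P(2)·log₂(P(2)/Q(2)) = (31/50)·log₂((31/50)/(3/50)) = 2.08892
  P(3)·log₂(P(3)/Q(3)) = (4/25)·log₂((4/25)/(3/50)) = 0.22641
  P(4)·log₂(P(4)/Q(4)) = (1/50)·log₂((1/50)/(9/25)) = -0.08340
  P(5)·log₂(P(5)/Q(5)) = (9/50)·log₂((9/50)/(12/25)) = -0.25471

D_KL(P||Q) = -0.02000 + 2.08892 + 0.22641 - 0.08340 - 0.25471 = 1.95722 ≈ 1.9572 bits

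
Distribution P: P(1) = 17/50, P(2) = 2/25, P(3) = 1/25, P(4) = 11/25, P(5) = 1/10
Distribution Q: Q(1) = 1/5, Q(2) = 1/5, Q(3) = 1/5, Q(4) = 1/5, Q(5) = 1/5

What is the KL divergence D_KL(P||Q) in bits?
0.4622 bits

D_KL(P||Q) = Σ P(x) log₂(P(x)/Q(x))

Computing term by term:
  P(1)·log₂(P(1)/Q(1)) = (17/50)·log₂((17/50)/(1/5)) = 0.26028
  P(2)·log₂(P(2)/Q(2)) = (2/25)·log₂((2/25)/(1/5)) = -0.10575
  P(3)·log₂(P(3)/Q(3)) = (1/25)·log₂((1/25)/(1/5)) = -0.09288
  P(4)·log₂(P(4)/Q(4)) = (11/25)·log₂((11/25)/(1/5)) = 0.50050
  P(5)·log₂(P(5)/Q(5)) = (1/10)·log₂((1/10)/(1/5)) = -0.10000

D_KL(P||Q) = 0.26028 - 0.10575 - 0.09288 + 0.50050 - 0.10000 = 0.46215 ≈ 0.4622 bits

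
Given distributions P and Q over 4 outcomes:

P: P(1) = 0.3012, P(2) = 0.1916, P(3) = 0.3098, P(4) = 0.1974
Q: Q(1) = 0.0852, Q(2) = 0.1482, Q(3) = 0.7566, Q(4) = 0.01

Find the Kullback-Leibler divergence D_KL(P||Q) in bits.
1.0701 bits

D_KL(P||Q) = Σ P(x) log₂(P(x)/Q(x))

Computing term by term:
  P(1)·log₂(P(1)/Q(1)) = 0.3012·log₂(0.3012/0.0852) = 0.54873
  P(2)·log₂(P(2)/Q(2)) = 0.1916·log₂(0.1916/0.1482) = 0.07100
  P(3)·log₂(P(3)/Q(3)) = 0.3098·log₂(0.3098/0.7566) = -0.39908
  P(4)·log₂(P(4)/Q(4)) = 0.1974·log₂(0.1974/0.01) = 0.84942

D_KL(P||Q) = 0.54873 + 0.07100 - 0.39908 + 0.84942 = 1.07007 ≈ 1.0701 bits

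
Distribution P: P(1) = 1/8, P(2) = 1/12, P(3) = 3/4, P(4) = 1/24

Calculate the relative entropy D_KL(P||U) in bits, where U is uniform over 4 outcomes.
0.8239 bits

U(i) = 1/4 for all i

D_KL(P||U) = Σ P(x) log₂(P(x) / (1/4))
           = Σ P(x) log₂(P(x)) + log₂(4)
           = log₂(4) - H(P)

H(P) = -Σ P(x) log₂(P(x)):
  -P(1)·log₂(P(1)) = -(1/8)·log₂(1/8) = 0.37500
  -P(2)·log₂(P(2)) = -(1/12)·log₂(1/12) = 0.29875
  -P(3)·log₂(P(3)) = -(3/4)·log₂(3/4) = 0.31128
  -P(4)·log₂(P(4)) = -(1/24)·log₂(1/24) = 0.19104
H(P) = 0.37500 + 0.29875 + 0.31128 + 0.19104 = 1.17607 bits

log₂(4) = 2.00000 bits

D_KL(P||U) = 2.00000 - 1.17607 = 0.82393 ≈ 0.8239 bits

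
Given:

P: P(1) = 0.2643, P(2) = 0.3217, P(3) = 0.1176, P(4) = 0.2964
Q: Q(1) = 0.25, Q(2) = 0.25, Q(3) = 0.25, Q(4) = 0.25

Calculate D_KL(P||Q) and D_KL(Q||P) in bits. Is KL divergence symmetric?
D_KL(P||Q) = 0.0831 bits, D_KL(Q||P) = 0.0996 bits. No, KL divergence is not symmetric.

D_KL(P||Q) = Σ P(x) log₂(P(x)/Q(x))

Computing term by term:
  P(1)·log₂(P(1)/Q(1)) = 0.2643·log₂(0.2643/0.25) = 0.02121
  P(2)·log₂(P(2)/Q(2)) = 0.3217·log₂(0.3217/0.25) = 0.11703
  P(3)·log₂(P(3)/Q(3)) = 0.1176·log₂(0.1176/0.25) = -0.12795
  P(4)·log₂(P(4)/Q(4)) = 0.2964·log₂(0.2964/0.25) = 0.07280

D_KL(P||Q) = 0.02121 + 0.11703 - 0.12795 + 0.07280 = 0.08309 ≈ 0.0831 bits

D_KL(Q||P) = Σ Q(x) log₂(Q(x)/P(x))

Computing term by term:
  Q(1)·log₂(Q(1)/P(1)) = 0.25·log₂(0.25/0.2643) = -0.02006
  Q(2)·log₂(Q(2)/P(2)) = 0.25·log₂(0.25/0.3217) = -0.09095
  Q(3)·log₂(Q(3)/P(3)) = 0.25·log₂(0.25/0.1176) = 0.27201
  Q(4)·log₂(Q(4)/P(4)) = 0.25·log₂(0.25/0.2964) = -0.06140

D_KL(Q||P) = -0.02006 - 0.09095 + 0.27201 - 0.06140 = 0.09960 ≈ 0.0996 bits

These are NOT equal (difference: 0.0165 bits). KL divergence is asymmetric: D_KL(P||Q) ≠ D_KL(Q||P) in general.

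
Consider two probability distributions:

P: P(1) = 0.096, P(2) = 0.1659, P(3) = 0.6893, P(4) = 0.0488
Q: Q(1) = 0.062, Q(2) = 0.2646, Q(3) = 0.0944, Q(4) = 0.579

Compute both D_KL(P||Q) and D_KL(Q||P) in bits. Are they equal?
D_KL(P||Q) = 1.7518 bits, D_KL(Q||P) = 1.9346 bits. No, they are not equal.

D_KL(P||Q) = Σ P(x) log₂(P(x)/Q(x))

Computing term by term:
  P(1)·log₂(P(1)/Q(1)) = 0.096·log₂(0.096/0.062) = 0.06055
  P(2)·log₂(P(2)/Q(2)) = 0.1659·log₂(0.1659/0.2646) = -0.11173
  P(3)·log₂(P(3)/Q(3)) = 0.6893·log₂(0.6893/0.0944) = 1.97710
  P(4)·log₂(P(4)/Q(4)) = 0.0488·log₂(0.0488/0.579) = -0.17415

D_KL(P||Q) = 0.06055 - 0.11173 + 1.97710 - 0.17415 = 1.75177 ≈ 1.7518 bits

D_KL(Q||P) = Σ Q(x) log₂(Q(x)/P(x))

Computing term by term:
  Q(1)·log₂(Q(1)/P(1)) = 0.062·log₂(0.062/0.096) = -0.03911
  Q(2)·log₂(Q(2)/P(2)) = 0.2646·log₂(0.2646/0.1659) = 0.17821
  Q(3)·log₂(Q(3)/P(3)) = 0.0944·log₂(0.0944/0.6893) = -0.27076
  Q(4)·log₂(Q(4)/P(4)) = 0.579·log₂(0.579/0.0488) = 2.06623

D_KL(Q||P) = -0.03911 + 0.17821 - 0.27076 + 2.06623 = 1.93457 ≈ 1.9346 bits

These are NOT equal (difference: 0.1828 bits). KL divergence is asymmetric: D_KL(P||Q) ≠ D_KL(Q||P) in general.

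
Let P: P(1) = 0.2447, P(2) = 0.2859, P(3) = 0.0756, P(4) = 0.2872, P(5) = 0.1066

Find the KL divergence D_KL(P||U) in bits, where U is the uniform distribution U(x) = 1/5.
0.1657 bits

U(i) = 1/5 for all i

D_KL(P||U) = Σ P(x) log₂(P(x) / (1/5))
           = Σ P(x) log₂(P(x)) + log₂(5)
           = log₂(5) - H(P)

H(P) = -Σ P(x) log₂(P(x)):
  -P(1)·log₂(P(1)) = -(0.2447)·log₂(0.2447) = 0.49696
  -P(2)·log₂(P(2)) = -(0.2859)·log₂(0.2859) = 0.51645
  -P(3)·log₂(P(3)) = -(0.0756)·log₂(0.0756) = 0.28165
  -P(4)·log₂(P(4)) = -(0.2872)·log₂(0.2872) = 0.51692
  -P(5)·log₂(P(5)) = -(0.1066)·log₂(0.1066) = 0.34429
H(P) = 0.49696 + 0.51645 + 0.28165 + 0.51692 + 0.34429 = 2.15627 bits

log₂(5) = 2.32193 bits

D_KL(P||U) = 2.32193 - 2.15627 = 0.16566 ≈ 0.1657 bits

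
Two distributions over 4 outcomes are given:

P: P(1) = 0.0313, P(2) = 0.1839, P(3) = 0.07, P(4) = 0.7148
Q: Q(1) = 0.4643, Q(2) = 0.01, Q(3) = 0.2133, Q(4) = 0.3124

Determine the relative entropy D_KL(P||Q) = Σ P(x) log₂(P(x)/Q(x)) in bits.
1.3918 bits

D_KL(P||Q) = Σ P(x) log₂(P(x)/Q(x))

Computing term by term:
  P(1)·log₂(P(1)/Q(1)) = 0.0313·log₂(0.0313/0.4643) = -0.12178
  P(2)·log₂(P(2)/Q(2)) = 0.1839·log₂(0.1839/0.01) = 0.77254
  P(3)·log₂(P(3)/Q(3)) = 0.07·log₂(0.07/0.2133) = -0.11252
  P(4)·log₂(P(4)/Q(4)) = 0.7148·log₂(0.7148/0.3124) = 0.85357

D_KL(P||Q) = -0.12178 + 0.77254 - 0.11252 + 0.85357 = 1.39181 ≈ 1.3918 bits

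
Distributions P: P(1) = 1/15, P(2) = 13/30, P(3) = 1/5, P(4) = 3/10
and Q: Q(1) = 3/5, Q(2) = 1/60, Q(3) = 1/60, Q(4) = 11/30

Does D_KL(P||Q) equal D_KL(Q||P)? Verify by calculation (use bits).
D_KL(P||Q) = 2.4557 bits, D_KL(Q||P) = 1.8700 bits. No — D_KL(P||Q) ≠ D_KL(Q||P) for this pair.

D_KL(P||Q) = Σ P(x) log₂(P(x)/Q(x))

Computing term by term:
  P(1)·log₂(P(1)/Q(1)) = (1/15)·log₂((1/15)/(3/5)) = -0.21133
  P(2)·log₂(P(2)/Q(2)) = (13/30)·log₂((13/30)/(1/60)) = 2.03686
  P(3)·log₂(P(3)/Q(3)) = (1/5)·log₂((1/5)/(1/60)) = 0.71699
  P(4)·log₂(P(4)/Q(4)) = (3/10)·log₂((3/10)/(11/30)) = -0.08685

D_KL(P||Q) = -0.21133 + 2.03686 + 0.71699 - 0.08685 = 2.45567 ≈ 2.4557 bits

D_KL(Q||P) = Σ Q(x) log₂(Q(x)/P(x))

Computing term by term:
  Q(1)·log₂(Q(1)/P(1)) = (3/5)·log₂((3/5)/(1/15)) = 1.90196
  Q(2)·log₂(Q(2)/P(2)) = (1/60)·log₂((1/60)/(13/30)) = -0.07834
  Q(3)·log₂(Q(3)/P(3)) = (1/60)·log₂((1/60)/(1/5)) = -0.05975
  Q(4)·log₂(Q(4)/P(4)) = (11/30)·log₂((11/30)/(3/10)) = 0.10615

D_KL(Q||P) = 1.90196 - 0.07834 - 0.05975 + 0.10615 = 1.87002 ≈ 1.8700 bits

These are NOT equal (difference: 0.5857 bits). KL divergence is asymmetric: D_KL(P||Q) ≠ D_KL(Q||P) in general.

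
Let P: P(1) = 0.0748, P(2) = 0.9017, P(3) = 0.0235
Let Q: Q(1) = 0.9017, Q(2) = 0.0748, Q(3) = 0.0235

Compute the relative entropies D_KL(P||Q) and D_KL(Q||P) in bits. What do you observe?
D_KL(P||Q) = 2.9698 bits, D_KL(Q||P) = 2.9698 bits. The two directions give the same value here, because Q is a self-inverse relabeling of P; in general KL divergence is asymmetric.

D_KL(P||Q) = Σ P(x) log₂(P(x)/Q(x))

Computing term by term:
  P(1)·log₂(P(1)/Q(1)) = 0.0748·log₂(0.0748/0.9017) = -0.26865
  P(2)·log₂(P(2)/Q(2)) = 0.9017·log₂(0.9017/0.0748) = 3.23849
  P(3)·log₂(P(3)/Q(3)) = 0.0235·log₂(0.0235/0.0235) = 0.00000

D_KL(P||Q) = -0.26865 + 3.23849 + 0.00000 = 2.96984 ≈ 2.9698 bits

D_KL(Q||P) = Σ Q(x) log₂(Q(x)/P(x))

Computing term by term:
  Q(1)·log₂(Q(1)/P(1)) = 0.9017·log₂(0.9017/0.0748) = 3.23849
  Q(2)·log₂(Q(2)/P(2)) = 0.0748·log₂(0.0748/0.9017) = -0.26865
  Q(3)·log₂(Q(3)/P(3)) = 0.0235·log₂(0.0235/0.0235) = 0.00000

D_KL(Q||P) = 3.23849 - 0.26865 + 0.00000 = 2.96984 ≈ 2.9698 bits

These ARE equal here. Q is P with outcomes relabeled (Q(1) = P(2), Q(2) = P(1)) by a relabeling that is its own inverse, so the two sums contain exactly the same terms in a different order. This is a special case — KL divergence is not symmetric in general: D_KL(P||Q) ≠ D_KL(Q||P) for most P, Q.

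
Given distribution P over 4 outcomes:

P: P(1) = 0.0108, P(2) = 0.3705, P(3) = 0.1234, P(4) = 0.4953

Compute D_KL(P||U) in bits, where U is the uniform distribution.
0.5242 bits

U(i) = 1/4 for all i

D_KL(P||U) = Σ P(x) log₂(P(x) / (1/4))
           = Σ P(x) log₂(P(x)) + log₂(4)
           = log₂(4) - H(P)

H(P) = -Σ P(x) log₂(P(x)):
  -P(1)·log₂(P(1)) = -(0.0108)·log₂(0.0108) = 0.07055
  -P(2)·log₂(P(2)) = -(0.3705)·log₂(0.3705) = 0.53072
  -P(3)·log₂(P(3)) = -(0.1234)·log₂(0.1234) = 0.37249
  -P(4)·log₂(P(4)) = -(0.4953)·log₂(0.4953) = 0.50205
H(P) = 0.07055 + 0.53072 + 0.37249 + 0.50205 = 1.47581 bits

log₂(4) = 2.00000 bits

D_KL(P||U) = 2.00000 - 1.47581 = 0.52419 ≈ 0.5242 bits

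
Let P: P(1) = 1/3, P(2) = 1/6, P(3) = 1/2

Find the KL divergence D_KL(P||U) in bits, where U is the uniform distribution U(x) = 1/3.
0.1258 bits

U(i) = 1/3 for all i

D_KL(P||U) = Σ P(x) log₂(P(x) / (1/3))
           = Σ P(x) log₂(P(x)) + log₂(3)
           = log₂(3) - H(P)

H(P) = -Σ P(x) log₂(P(x)):
  -P(1)·log₂(P(1)) = -(1/3)·log₂(1/3) = 0.52832
  -P(2)·log₂(P(2)) = -(1/6)·log₂(1/6) = 0.43083
  -P(3)·log₂(P(3)) = -(1/2)·log₂(1/2) = 0.50000
H(P) = 0.52832 + 0.43083 + 0.50000 = 1.45915 bits

log₂(3) = 1.58496 bits

D_KL(P||U) = 1.58496 - 1.45915 = 0.12581 ≈ 0.1258 bits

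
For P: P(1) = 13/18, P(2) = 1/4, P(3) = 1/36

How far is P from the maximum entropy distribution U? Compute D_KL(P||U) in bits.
0.6023 bits

U(i) = 1/3 for all i

D_KL(P||U) = Σ P(x) log₂(P(x) / (1/3))
           = Σ P(x) log₂(P(x)) + log₂(3)
           = log₂(3) - H(P)

H(P) = -Σ P(x) log₂(P(x)):
  -P(1)·log₂(P(1)) = -(13/18)·log₂(13/18) = 0.33907
  -P(2)·log₂(P(2)) = -(1/4)·log₂(1/4) = 0.50000
  -P(3)·log₂(P(3)) = -(1/36)·log₂(1/36) = 0.14361
H(P) = 0.33907 + 0.50000 + 0.14361 = 0.98268 bits

log₂(3) = 1.58496 bits

D_KL(P||U) = 1.58496 - 0.98268 = 0.60228 ≈ 0.6023 bits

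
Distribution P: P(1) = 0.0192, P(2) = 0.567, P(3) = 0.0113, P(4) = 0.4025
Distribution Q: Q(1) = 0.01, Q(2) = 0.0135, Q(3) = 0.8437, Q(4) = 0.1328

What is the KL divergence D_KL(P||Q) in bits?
3.6491 bits

D_KL(P||Q) = Σ P(x) log₂(P(x)/Q(x))

Computing term by term:
  P(1)·log₂(P(1)/Q(1)) = 0.0192·log₂(0.0192/0.01) = 0.01807
  P(2)·log₂(P(2)/Q(2)) = 0.567·log₂(0.567/0.0135) = 3.05744
  P(3)·log₂(P(3)/Q(3)) = 0.0113·log₂(0.0113/0.8437) = -0.07031
  P(4)·log₂(P(4)/Q(4)) = 0.4025·log₂(0.4025/0.1328) = 0.64389

D_KL(P||Q) = 0.01807 + 3.05744 - 0.07031 + 0.64389 = 3.64909 ≈ 3.6491 bits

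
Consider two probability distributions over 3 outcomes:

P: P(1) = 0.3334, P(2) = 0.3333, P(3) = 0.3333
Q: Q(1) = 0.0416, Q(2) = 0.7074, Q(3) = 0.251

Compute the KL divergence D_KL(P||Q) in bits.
0.7756 bits

D_KL(P||Q) = Σ P(x) log₂(P(x)/Q(x))

Computing term by term:
  P(1)·log₂(P(1)/Q(1)) = 0.3334·log₂(0.3334/0.0416) = 1.00107
  P(2)·log₂(P(2)/Q(2)) = 0.3333·log₂(0.3333/0.7074) = -0.36187
  P(3)·log₂(P(3)/Q(3)) = 0.3333·log₂(0.3333/0.251) = 0.13636

D_KL(P||Q) = 1.00107 - 0.36187 + 0.13636 = 0.77556 ≈ 0.7756 bits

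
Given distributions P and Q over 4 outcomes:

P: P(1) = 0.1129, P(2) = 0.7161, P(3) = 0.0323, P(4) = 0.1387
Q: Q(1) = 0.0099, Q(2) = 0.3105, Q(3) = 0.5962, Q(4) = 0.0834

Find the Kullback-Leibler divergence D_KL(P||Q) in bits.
1.2257 bits

D_KL(P||Q) = Σ P(x) log₂(P(x)/Q(x))

Computing term by term:
  P(1)·log₂(P(1)/Q(1)) = 0.1129·log₂(0.1129/0.0099) = 0.39645
  P(2)·log₂(P(2)/Q(2)) = 0.7161·log₂(0.7161/0.3105) = 0.86331
  P(3)·log₂(P(3)/Q(3)) = 0.0323·log₂(0.0323/0.5962) = -0.13586
  P(4)·log₂(P(4)/Q(4)) = 0.1387·log₂(0.1387/0.0834) = 0.10178

D_KL(P||Q) = 0.39645 + 0.86331 - 0.13586 + 0.10178 = 1.22568 ≈ 1.2257 bits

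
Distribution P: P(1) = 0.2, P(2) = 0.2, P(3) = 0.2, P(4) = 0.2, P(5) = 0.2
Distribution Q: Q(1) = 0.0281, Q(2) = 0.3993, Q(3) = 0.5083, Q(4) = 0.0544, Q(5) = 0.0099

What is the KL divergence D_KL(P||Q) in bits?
1.3406 bits

D_KL(P||Q) = Σ P(x) log₂(P(x)/Q(x))

Computing term by term:
  P(1)·log₂(P(1)/Q(1)) = 0.2·log₂(0.2/0.0281) = 0.56627
  P(2)·log₂(P(2)/Q(2)) = 0.2·log₂(0.2/0.3993) = -0.19949
  P(3)·log₂(P(3)/Q(3)) = 0.2·log₂(0.2/0.5083) = -0.26914
  P(4)·log₂(P(4)/Q(4)) = 0.2·log₂(0.2/0.0544) = 0.37566
  P(5)·log₂(P(5)/Q(5)) = 0.2·log₂(0.2/0.0099) = 0.86729

D_KL(P||Q) = 0.56627 - 0.19949 - 0.26914 + 0.37566 + 0.86729 = 1.34059 ≈ 1.3406 bits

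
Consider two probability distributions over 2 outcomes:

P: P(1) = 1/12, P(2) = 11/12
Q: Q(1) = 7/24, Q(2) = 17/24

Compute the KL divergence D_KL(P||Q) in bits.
0.1904 bits

D_KL(P||Q) = Σ P(x) log₂(P(x)/Q(x))

Computing term by term:
  P(1)·log₂(P(1)/Q(1)) = (1/12)·log₂((1/12)/(7/24)) = -0.15061
  P(2)·log₂(P(2)/Q(2)) = (11/12)·log₂((11/12)/(17/24)) = 0.34097

D_KL(P||Q) = -0.15061 + 0.34097 = 0.19036 ≈ 0.1904 bits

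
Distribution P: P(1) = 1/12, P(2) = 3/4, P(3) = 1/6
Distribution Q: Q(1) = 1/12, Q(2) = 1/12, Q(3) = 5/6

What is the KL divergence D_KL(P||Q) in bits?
1.9905 bits

D_KL(P||Q) = Σ P(x) log₂(P(x)/Q(x))

Computing term by term:
  P(1)·log₂(P(1)/Q(1)) = (1/12)·log₂((1/12)/(1/12)) = 0.00000
  P(2)·log₂(P(2)/Q(2)) = (3/4)·log₂((3/4)/(1/12)) = 2.37744
  P(3)·log₂(P(3)/Q(3)) = (1/6)·log₂((1/6)/(5/6)) = -0.38699

D_KL(P||Q) = 0.00000 + 2.37744 - 0.38699 = 1.99045 ≈ 1.9905 bits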